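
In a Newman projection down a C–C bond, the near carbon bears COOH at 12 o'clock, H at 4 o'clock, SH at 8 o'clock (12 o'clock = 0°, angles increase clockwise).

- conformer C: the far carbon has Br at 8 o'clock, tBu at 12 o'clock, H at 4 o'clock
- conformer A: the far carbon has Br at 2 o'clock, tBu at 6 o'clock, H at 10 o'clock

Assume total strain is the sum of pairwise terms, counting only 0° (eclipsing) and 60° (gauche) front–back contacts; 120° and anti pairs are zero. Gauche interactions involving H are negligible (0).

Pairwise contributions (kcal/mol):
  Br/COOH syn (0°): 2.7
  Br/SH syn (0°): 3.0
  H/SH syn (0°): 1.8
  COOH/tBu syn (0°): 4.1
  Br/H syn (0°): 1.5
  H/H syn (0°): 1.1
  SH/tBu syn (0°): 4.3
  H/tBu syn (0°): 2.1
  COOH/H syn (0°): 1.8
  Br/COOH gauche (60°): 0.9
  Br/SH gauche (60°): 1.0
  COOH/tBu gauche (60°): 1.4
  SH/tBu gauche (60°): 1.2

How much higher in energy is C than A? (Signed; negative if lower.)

+6.1 kcal/mol

C (eclipsed): COOH(0°)/tBu(0°) eclipsed 4.1; H(120°)/H(120°) eclipsed 1.1; SH(240°)/Br(240°) eclipsed 3.0 → 8.2 kcal/mol.
A (staggered): COOH(0°)/Br(60°) gauche 0.9; SH(240°)/tBu(180°) gauche 1.2 → 2.1 kcal/mol.
E(C) − E(A) = 8.2 − 2.1 = +6.1 kcal/mol.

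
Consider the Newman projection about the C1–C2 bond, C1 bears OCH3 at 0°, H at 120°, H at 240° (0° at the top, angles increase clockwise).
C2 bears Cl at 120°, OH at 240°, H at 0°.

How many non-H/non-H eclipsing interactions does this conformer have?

0

Every eclipsing pair involves H, so the count is 0.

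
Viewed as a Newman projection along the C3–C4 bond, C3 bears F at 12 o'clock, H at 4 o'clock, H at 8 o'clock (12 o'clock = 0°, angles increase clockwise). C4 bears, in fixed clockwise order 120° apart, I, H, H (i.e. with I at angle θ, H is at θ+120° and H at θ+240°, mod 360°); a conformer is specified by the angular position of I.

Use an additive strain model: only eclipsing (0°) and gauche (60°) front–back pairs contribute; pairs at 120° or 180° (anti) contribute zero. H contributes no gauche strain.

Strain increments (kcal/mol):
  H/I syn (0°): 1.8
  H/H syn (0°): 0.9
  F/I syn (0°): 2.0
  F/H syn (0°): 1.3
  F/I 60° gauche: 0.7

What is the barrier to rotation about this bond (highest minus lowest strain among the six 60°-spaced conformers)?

4.0 kcal/mol

I at 0° (eclipsed): F–I eclipsed, H–H eclipsed, H–H eclipsed; 2.0 + 0.9 + 0.9 = 3.8 kcal/mol.
I at 60° (staggered): F–I gauche; 0.7 = 0.7 kcal/mol.
I at 120° (eclipsed): F–H eclipsed, H–I eclipsed, H–H eclipsed; 1.3 + 1.8 + 0.9 = 4.0 kcal/mol.
I at 180° (staggered): no non-H gauche contacts → 0.0 kcal/mol.
I at 240° (eclipsed): F–H eclipsed, H–H eclipsed, H–I eclipsed; 1.3 + 0.9 + 1.8 = 4.0 kcal/mol.
I at 300° (staggered): F–I gauche; 0.7 = 0.7 kcal/mol.
Max at 120° (4.0 kcal/mol), min at 180° (0.0 kcal/mol); barrier = 4.0 kcal/mol.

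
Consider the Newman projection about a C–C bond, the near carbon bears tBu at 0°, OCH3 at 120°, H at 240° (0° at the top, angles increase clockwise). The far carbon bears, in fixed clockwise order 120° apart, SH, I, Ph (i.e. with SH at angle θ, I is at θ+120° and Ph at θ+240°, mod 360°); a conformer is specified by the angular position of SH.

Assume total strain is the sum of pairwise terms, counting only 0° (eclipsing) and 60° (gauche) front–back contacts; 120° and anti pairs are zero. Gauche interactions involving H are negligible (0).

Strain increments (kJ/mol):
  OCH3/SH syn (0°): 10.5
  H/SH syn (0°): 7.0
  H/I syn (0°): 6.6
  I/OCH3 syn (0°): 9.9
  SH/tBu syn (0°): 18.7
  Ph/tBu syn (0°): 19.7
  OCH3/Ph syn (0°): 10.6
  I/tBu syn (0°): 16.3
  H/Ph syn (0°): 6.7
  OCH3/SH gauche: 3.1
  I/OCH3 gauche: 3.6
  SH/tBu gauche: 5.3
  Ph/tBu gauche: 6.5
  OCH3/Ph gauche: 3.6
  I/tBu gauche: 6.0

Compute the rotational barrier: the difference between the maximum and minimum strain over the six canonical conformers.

SH at 0° (eclipsed): tBu(0°)/SH(0°) eclipsed 18.7; OCH3(120°)/I(120°) eclipsed 9.9; H(240°)/Ph(240°) eclipsed 6.7 → 35.3 kJ/mol.
SH at 60° (staggered): tBu(0°)/SH(60°) gauche 5.3; tBu(0°)/Ph(300°) gauche 6.5; OCH3(120°)/SH(60°) gauche 3.1; OCH3(120°)/I(180°) gauche 3.6 → 18.5 kJ/mol.
SH at 120° (eclipsed): tBu(0°)/Ph(0°) eclipsed 19.7; OCH3(120°)/SH(120°) eclipsed 10.5; H(240°)/I(240°) eclipsed 6.6 → 36.8 kJ/mol.
SH at 180° (staggered): tBu(0°)/I(300°) gauche 6.0; tBu(0°)/Ph(60°) gauche 6.5; OCH3(120°)/SH(180°) gauche 3.1; OCH3(120°)/Ph(60°) gauche 3.6 → 19.2 kJ/mol.
SH at 240° (eclipsed): tBu(0°)/I(0°) eclipsed 16.3; OCH3(120°)/Ph(120°) eclipsed 10.6; H(240°)/SH(240°) eclipsed 7.0 → 33.9 kJ/mol.
SH at 300° (staggered): tBu(0°)/SH(300°) gauche 5.3; tBu(0°)/I(60°) gauche 6.0; OCH3(120°)/I(60°) gauche 3.6; OCH3(120°)/Ph(180°) gauche 3.6 → 18.5 kJ/mol.
Max at 120° (36.8 kJ/mol), min at 60° (18.5 kJ/mol); barrier = 18.3 kJ/mol.

18.3 kJ/mol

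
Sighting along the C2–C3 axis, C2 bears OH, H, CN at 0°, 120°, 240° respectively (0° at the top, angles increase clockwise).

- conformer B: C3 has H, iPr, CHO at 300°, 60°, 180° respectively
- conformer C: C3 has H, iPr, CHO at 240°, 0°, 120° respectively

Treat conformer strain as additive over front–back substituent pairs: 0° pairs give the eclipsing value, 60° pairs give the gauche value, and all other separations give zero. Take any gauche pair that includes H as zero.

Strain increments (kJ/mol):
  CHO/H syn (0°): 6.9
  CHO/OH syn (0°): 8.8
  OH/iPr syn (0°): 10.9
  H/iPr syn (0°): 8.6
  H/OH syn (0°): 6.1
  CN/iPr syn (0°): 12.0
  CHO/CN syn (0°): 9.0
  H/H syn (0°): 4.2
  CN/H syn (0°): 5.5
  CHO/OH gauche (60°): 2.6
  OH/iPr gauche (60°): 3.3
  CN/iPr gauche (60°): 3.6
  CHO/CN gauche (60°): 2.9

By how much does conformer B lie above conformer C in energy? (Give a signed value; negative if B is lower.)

-17.1 kJ/mol

B (staggered): OH(0°)/iPr(60°) gauche 3.3; CN(240°)/CHO(180°) gauche 2.9 → 6.2 kJ/mol.
C (eclipsed): OH(0°)/iPr(0°) eclipsed 10.9; H(120°)/CHO(120°) eclipsed 6.9; CN(240°)/H(240°) eclipsed 5.5 → 23.3 kJ/mol.
E(B) − E(C) = 6.2 − 23.3 = -17.1 kJ/mol.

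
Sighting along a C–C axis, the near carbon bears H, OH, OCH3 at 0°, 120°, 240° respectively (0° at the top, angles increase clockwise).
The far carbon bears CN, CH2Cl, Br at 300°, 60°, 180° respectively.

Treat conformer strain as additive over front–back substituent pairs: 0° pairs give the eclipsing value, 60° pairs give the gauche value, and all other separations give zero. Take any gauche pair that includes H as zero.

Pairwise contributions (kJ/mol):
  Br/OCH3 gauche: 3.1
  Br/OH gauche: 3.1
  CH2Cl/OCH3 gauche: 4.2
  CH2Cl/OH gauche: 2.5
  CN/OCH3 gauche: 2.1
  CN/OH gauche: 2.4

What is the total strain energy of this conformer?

This conformer is staggered. OH at 120° is gauche with CH2Cl at 60° (2.5); OH at 120° is gauche with Br at 180° (3.1); OCH3 at 240° is gauche with CN at 300° (2.1); OCH3 at 240° is gauche with Br at 180° (3.1). Total 10.8 kJ/mol.

10.8 kJ/mol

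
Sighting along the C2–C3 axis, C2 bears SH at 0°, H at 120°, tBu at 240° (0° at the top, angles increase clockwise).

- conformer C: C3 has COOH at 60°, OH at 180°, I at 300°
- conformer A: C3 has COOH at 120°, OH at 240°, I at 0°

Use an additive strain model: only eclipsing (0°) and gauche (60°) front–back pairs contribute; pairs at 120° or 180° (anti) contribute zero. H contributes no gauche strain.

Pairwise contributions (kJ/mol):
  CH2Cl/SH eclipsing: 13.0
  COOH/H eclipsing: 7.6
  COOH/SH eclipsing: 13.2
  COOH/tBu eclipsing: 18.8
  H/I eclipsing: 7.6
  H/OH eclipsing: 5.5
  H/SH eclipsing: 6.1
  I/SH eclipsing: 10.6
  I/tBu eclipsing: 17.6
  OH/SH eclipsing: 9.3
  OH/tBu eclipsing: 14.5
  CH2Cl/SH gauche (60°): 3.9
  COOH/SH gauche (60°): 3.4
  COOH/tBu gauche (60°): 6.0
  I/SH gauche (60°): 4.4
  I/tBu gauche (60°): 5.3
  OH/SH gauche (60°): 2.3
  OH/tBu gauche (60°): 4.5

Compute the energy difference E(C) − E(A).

C (staggered): SH–COOH gauche, SH–I gauche, tBu–OH gauche, tBu–I gauche; 3.4 + 4.4 + 4.5 + 5.3 = 17.6 kJ/mol.
A (eclipsed): SH–I eclipsed, H–COOH eclipsed, tBu–OH eclipsed; 10.6 + 7.6 + 14.5 = 32.7 kJ/mol.
E(C) − E(A) = 17.6 − 32.7 = -15.1 kJ/mol.

-15.1 kJ/mol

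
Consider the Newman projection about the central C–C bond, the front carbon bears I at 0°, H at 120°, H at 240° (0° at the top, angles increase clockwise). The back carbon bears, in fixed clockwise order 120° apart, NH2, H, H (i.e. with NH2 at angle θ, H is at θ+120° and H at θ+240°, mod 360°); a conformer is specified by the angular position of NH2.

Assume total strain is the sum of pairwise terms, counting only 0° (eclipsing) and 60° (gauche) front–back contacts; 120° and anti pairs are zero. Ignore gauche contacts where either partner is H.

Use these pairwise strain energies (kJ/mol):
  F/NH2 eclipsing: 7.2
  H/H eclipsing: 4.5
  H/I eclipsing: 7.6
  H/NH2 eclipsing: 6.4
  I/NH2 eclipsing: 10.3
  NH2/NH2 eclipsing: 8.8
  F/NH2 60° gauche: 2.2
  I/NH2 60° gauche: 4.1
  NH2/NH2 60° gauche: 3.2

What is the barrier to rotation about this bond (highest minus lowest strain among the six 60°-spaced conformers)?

NH2 at 0° (eclipsed): I(0°)/NH2(0°) eclipsed 10.3; H(120°)/H(120°) eclipsed 4.5; H(240°)/H(240°) eclipsed 4.5 → 19.3 kJ/mol.
NH2 at 60° (staggered): I(0°)/NH2(60°) gauche 4.1 → 4.1 kJ/mol.
NH2 at 120° (eclipsed): I(0°)/H(0°) eclipsed 7.6; H(120°)/NH2(120°) eclipsed 6.4; H(240°)/H(240°) eclipsed 4.5 → 18.5 kJ/mol.
NH2 at 180° (staggered): no non-H gauche contacts → 0.0 kJ/mol.
NH2 at 240° (eclipsed): I(0°)/H(0°) eclipsed 7.6; H(120°)/H(120°) eclipsed 4.5; H(240°)/NH2(240°) eclipsed 6.4 → 18.5 kJ/mol.
NH2 at 300° (staggered): I(0°)/NH2(300°) gauche 4.1 → 4.1 kJ/mol.
Max at 0° (19.3 kJ/mol), min at 180° (0.0 kJ/mol); barrier = 19.3 kJ/mol.

19.3 kJ/mol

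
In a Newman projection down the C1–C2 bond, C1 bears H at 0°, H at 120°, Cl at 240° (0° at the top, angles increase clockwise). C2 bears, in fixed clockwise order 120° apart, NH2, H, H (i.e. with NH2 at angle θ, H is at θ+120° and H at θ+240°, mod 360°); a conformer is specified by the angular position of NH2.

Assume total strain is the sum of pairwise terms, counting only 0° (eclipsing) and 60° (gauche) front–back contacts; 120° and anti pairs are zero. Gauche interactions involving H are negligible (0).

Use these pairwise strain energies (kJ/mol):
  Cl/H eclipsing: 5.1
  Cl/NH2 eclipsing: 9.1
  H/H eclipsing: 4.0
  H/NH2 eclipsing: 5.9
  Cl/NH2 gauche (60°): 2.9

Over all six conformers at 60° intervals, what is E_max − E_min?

17.1 kJ/mol

NH2 at 0° (eclipsed): H(0°)/NH2(0°) eclipsed 5.9; H(120°)/H(120°) eclipsed 4.0; Cl(240°)/H(240°) eclipsed 5.1 → 15.0 kJ/mol.
NH2 at 60° (staggered): no non-H gauche contacts → 0.0 kJ/mol.
NH2 at 120° (eclipsed): H(0°)/H(0°) eclipsed 4.0; H(120°)/NH2(120°) eclipsed 5.9; Cl(240°)/H(240°) eclipsed 5.1 → 15.0 kJ/mol.
NH2 at 180° (staggered): Cl(240°)/NH2(180°) gauche 2.9 → 2.9 kJ/mol.
NH2 at 240° (eclipsed): H(0°)/H(0°) eclipsed 4.0; H(120°)/H(120°) eclipsed 4.0; Cl(240°)/NH2(240°) eclipsed 9.1 → 17.1 kJ/mol.
NH2 at 300° (staggered): Cl(240°)/NH2(300°) gauche 2.9 → 2.9 kJ/mol.
Max at 240° (17.1 kJ/mol), min at 60° (0.0 kJ/mol); barrier = 17.1 kJ/mol.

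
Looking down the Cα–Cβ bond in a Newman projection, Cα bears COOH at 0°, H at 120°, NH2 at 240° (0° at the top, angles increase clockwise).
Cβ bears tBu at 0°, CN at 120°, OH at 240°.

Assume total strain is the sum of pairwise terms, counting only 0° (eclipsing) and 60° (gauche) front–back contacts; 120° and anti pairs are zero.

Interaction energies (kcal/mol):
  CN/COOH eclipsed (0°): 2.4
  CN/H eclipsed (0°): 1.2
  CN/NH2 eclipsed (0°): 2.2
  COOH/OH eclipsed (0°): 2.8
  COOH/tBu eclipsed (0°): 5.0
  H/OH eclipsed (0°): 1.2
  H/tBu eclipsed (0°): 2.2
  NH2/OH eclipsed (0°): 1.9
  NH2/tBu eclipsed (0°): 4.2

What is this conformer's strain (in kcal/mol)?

This conformer is eclipsed. COOH at 0° is eclipsed with tBu at 0° (5.0); H at 120° is eclipsed with CN at 120° (1.2); NH2 at 240° is eclipsed with OH at 240° (1.9). Total 8.1 kcal/mol.

8.1 kcal/mol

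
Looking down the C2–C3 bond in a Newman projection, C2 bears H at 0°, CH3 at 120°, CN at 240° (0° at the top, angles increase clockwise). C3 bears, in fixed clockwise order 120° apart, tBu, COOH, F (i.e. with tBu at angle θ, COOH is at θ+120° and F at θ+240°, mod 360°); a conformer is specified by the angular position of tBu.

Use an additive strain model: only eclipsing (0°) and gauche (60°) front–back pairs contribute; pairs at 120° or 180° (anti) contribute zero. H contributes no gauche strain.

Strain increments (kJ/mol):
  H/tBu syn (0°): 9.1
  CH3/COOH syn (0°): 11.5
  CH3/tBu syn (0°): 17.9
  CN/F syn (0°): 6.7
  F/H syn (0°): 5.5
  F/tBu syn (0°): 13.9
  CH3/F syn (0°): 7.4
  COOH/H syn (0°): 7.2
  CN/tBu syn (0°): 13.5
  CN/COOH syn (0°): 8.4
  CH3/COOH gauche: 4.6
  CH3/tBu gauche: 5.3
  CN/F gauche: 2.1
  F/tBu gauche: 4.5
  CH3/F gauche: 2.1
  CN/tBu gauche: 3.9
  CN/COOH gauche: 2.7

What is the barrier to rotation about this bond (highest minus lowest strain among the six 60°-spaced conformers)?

tBu at 0° (eclipsed): H–tBu eclipsed, CH3–COOH eclipsed, CN–F eclipsed; 9.1 + 11.5 + 6.7 = 27.3 kJ/mol.
tBu at 60° (staggered): CH3–tBu gauche, CH3–COOH gauche, CN–COOH gauche, CN–F gauche; 5.3 + 4.6 + 2.7 + 2.1 = 14.7 kJ/mol.
tBu at 120° (eclipsed): H–F eclipsed, CH3–tBu eclipsed, CN–COOH eclipsed; 5.5 + 17.9 + 8.4 = 31.8 kJ/mol.
tBu at 180° (staggered): CH3–tBu gauche, CH3–F gauche, CN–tBu gauche, CN–COOH gauche; 5.3 + 2.1 + 3.9 + 2.7 = 14.0 kJ/mol.
tBu at 240° (eclipsed): H–COOH eclipsed, CH3–F eclipsed, CN–tBu eclipsed; 7.2 + 7.4 + 13.5 = 28.1 kJ/mol.
tBu at 300° (staggered): CH3–COOH gauche, CH3–F gauche, CN–tBu gauche, CN–F gauche; 4.6 + 2.1 + 3.9 + 2.1 = 12.7 kJ/mol.
Max at 120° (31.8 kJ/mol), min at 300° (12.7 kJ/mol); barrier = 19.1 kJ/mol.

19.1 kJ/mol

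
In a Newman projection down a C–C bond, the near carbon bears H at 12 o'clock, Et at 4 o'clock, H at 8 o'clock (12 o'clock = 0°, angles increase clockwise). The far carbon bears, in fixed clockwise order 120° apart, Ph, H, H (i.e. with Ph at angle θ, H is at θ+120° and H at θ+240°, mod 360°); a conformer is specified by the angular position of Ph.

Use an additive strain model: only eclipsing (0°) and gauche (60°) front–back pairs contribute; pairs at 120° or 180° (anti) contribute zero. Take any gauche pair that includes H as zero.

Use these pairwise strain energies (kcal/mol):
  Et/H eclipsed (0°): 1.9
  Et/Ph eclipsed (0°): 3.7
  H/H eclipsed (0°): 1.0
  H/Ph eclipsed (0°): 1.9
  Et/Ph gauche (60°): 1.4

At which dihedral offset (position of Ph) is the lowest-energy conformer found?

300°

Ph at 0° (eclipsed): H(0°)/Ph(0°) eclipsed 1.9; Et(120°)/H(120°) eclipsed 1.9; H(240°)/H(240°) eclipsed 1.0 → 4.8 kcal/mol.
Ph at 60° (staggered): Et(120°)/Ph(60°) gauche 1.4 → 1.4 kcal/mol.
Ph at 120° (eclipsed): H(0°)/H(0°) eclipsed 1.0; Et(120°)/Ph(120°) eclipsed 3.7; H(240°)/H(240°) eclipsed 1.0 → 5.7 kcal/mol.
Ph at 180° (staggered): Et(120°)/Ph(180°) gauche 1.4 → 1.4 kcal/mol.
Ph at 240° (eclipsed): H(0°)/H(0°) eclipsed 1.0; Et(120°)/H(120°) eclipsed 1.9; H(240°)/Ph(240°) eclipsed 1.9 → 4.8 kcal/mol.
Ph at 300° (staggered): no non-H gauche contacts → 0.0 kcal/mol.
The minimum (0.0 kcal/mol) occurs with Ph at 300°.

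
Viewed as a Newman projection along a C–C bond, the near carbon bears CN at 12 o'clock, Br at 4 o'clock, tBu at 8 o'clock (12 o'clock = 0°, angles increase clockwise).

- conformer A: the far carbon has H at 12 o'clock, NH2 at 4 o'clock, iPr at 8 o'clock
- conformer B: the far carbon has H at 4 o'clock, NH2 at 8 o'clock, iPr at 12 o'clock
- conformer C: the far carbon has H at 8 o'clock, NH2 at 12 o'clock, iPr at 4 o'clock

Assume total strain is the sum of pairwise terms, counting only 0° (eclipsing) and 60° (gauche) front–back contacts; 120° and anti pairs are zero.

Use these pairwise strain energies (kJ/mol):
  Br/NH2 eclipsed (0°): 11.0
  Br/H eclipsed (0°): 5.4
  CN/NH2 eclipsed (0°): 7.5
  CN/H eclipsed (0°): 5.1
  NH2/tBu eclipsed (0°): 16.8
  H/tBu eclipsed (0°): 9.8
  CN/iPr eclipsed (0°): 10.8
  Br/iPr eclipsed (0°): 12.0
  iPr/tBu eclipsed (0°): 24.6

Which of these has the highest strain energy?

A (eclipsed): CN–H eclipsed, Br–NH2 eclipsed, tBu–iPr eclipsed; 5.1 + 11.0 + 24.6 = 40.7 kJ/mol.
B (eclipsed): CN–iPr eclipsed, Br–H eclipsed, tBu–NH2 eclipsed; 10.8 + 5.4 + 16.8 = 33.0 kJ/mol.
C (eclipsed): CN–NH2 eclipsed, Br–iPr eclipsed, tBu–H eclipsed; 7.5 + 12.0 + 9.8 = 29.3 kJ/mol.
A has the highest total (40.7 kJ/mol).

A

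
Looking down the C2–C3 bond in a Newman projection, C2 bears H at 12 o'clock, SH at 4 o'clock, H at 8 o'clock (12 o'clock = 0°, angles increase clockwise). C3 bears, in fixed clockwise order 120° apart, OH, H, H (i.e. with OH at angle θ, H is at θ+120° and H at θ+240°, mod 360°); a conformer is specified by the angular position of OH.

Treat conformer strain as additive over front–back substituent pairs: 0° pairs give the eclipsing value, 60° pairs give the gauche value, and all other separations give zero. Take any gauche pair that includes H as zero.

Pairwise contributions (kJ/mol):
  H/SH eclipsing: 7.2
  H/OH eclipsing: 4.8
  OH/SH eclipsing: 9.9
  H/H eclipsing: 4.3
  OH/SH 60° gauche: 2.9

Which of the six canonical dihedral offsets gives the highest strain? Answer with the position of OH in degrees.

120°

OH at 0° (eclipsed): H–OH eclipsed, SH–H eclipsed, H–H eclipsed; 4.8 + 7.2 + 4.3 = 16.3 kJ/mol.
OH at 60° (staggered): SH–OH gauche; 2.9 = 2.9 kJ/mol.
OH at 120° (eclipsed): H–H eclipsed, SH–OH eclipsed, H–H eclipsed; 4.3 + 9.9 + 4.3 = 18.5 kJ/mol.
OH at 180° (staggered): SH–OH gauche; 2.9 = 2.9 kJ/mol.
OH at 240° (eclipsed): H–H eclipsed, SH–H eclipsed, H–OH eclipsed; 4.3 + 7.2 + 4.8 = 16.3 kJ/mol.
OH at 300° (staggered): no non-H gauche contacts → 0.0 kJ/mol.
The maximum (18.5 kJ/mol) occurs with OH at 120°.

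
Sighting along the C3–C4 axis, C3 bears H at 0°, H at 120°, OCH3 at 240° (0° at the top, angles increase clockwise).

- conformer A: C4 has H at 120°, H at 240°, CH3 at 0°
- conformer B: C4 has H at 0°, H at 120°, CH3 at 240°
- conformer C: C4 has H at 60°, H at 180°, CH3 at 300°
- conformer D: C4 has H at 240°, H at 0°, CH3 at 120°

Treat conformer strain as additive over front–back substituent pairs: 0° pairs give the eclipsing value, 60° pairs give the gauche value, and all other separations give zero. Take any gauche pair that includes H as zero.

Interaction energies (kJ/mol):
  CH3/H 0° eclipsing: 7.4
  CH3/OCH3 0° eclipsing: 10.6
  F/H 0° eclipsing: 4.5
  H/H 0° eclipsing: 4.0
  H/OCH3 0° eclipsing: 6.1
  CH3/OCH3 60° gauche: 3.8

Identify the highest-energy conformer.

A (eclipsed): H(0°)/CH3(0°) eclipsed 7.4; H(120°)/H(120°) eclipsed 4.0; OCH3(240°)/H(240°) eclipsed 6.1 → 17.5 kJ/mol.
B (eclipsed): H(0°)/H(0°) eclipsed 4.0; H(120°)/H(120°) eclipsed 4.0; OCH3(240°)/CH3(240°) eclipsed 10.6 → 18.6 kJ/mol.
C (staggered): OCH3(240°)/CH3(300°) gauche 3.8 → 3.8 kJ/mol.
D (eclipsed): H(0°)/H(0°) eclipsed 4.0; H(120°)/CH3(120°) eclipsed 7.4; OCH3(240°)/H(240°) eclipsed 6.1 → 17.5 kJ/mol.
B has the highest total (18.6 kJ/mol).

B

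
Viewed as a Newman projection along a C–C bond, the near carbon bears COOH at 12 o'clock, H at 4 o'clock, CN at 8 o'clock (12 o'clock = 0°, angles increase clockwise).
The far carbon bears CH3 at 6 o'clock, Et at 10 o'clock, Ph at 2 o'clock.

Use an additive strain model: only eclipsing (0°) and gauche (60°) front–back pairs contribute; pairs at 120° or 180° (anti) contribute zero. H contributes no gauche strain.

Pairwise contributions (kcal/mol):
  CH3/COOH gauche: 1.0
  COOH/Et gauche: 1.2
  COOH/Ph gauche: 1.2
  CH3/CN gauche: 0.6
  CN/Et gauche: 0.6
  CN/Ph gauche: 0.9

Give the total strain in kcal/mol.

3.6 kcal/mol

This conformer (staggered): COOH(0°)/Et(300°) gauche 1.2; COOH(0°)/Ph(60°) gauche 1.2; CN(240°)/CH3(180°) gauche 0.6; CN(240°)/Et(300°) gauche 0.6 → 3.6 kcal/mol.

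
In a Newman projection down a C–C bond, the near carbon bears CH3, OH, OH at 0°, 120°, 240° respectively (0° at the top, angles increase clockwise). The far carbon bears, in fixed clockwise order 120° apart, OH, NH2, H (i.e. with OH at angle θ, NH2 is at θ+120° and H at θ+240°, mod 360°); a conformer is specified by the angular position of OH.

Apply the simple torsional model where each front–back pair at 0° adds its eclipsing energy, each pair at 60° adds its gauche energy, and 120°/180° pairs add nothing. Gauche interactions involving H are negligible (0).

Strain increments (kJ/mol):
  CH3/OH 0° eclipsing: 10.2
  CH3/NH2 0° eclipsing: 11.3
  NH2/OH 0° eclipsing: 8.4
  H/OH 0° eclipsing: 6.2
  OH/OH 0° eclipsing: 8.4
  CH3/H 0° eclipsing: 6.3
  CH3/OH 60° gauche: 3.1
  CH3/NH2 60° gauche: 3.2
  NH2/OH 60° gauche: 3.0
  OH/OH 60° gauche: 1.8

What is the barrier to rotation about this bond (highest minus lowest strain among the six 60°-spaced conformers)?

16.1 kJ/mol

OH at 0° (eclipsed): CH3–OH eclipsed, OH–NH2 eclipsed, OH–H eclipsed; 10.2 + 8.4 + 6.2 = 24.8 kJ/mol.
OH at 60° (staggered): CH3–OH gauche, OH–OH gauche, OH–NH2 gauche, OH–NH2 gauche; 3.1 + 1.8 + 3.0 + 3.0 = 10.9 kJ/mol.
OH at 120° (eclipsed): CH3–H eclipsed, OH–OH eclipsed, OH–NH2 eclipsed; 6.3 + 8.4 + 8.4 = 23.1 kJ/mol.
OH at 180° (staggered): CH3–NH2 gauche, OH–OH gauche, OH–OH gauche, OH–NH2 gauche; 3.2 + 1.8 + 1.8 + 3.0 = 9.8 kJ/mol.
OH at 240° (eclipsed): CH3–NH2 eclipsed, OH–H eclipsed, OH–OH eclipsed; 11.3 + 6.2 + 8.4 = 25.9 kJ/mol.
OH at 300° (staggered): CH3–OH gauche, CH3–NH2 gauche, OH–NH2 gauche, OH–OH gauche; 3.1 + 3.2 + 3.0 + 1.8 = 11.1 kJ/mol.
Max at 240° (25.9 kJ/mol), min at 180° (9.8 kJ/mol); barrier = 16.1 kJ/mol.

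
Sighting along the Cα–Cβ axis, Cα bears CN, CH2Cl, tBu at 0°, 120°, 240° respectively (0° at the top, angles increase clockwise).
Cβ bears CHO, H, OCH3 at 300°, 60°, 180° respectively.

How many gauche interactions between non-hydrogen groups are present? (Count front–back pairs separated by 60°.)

Non-H gauche pairs: CN(0°)/CHO(300°); CH2Cl(120°)/OCH3(180°); tBu(240°)/CHO(300°); tBu(240°)/OCH3(180°) — 4 interactions.

4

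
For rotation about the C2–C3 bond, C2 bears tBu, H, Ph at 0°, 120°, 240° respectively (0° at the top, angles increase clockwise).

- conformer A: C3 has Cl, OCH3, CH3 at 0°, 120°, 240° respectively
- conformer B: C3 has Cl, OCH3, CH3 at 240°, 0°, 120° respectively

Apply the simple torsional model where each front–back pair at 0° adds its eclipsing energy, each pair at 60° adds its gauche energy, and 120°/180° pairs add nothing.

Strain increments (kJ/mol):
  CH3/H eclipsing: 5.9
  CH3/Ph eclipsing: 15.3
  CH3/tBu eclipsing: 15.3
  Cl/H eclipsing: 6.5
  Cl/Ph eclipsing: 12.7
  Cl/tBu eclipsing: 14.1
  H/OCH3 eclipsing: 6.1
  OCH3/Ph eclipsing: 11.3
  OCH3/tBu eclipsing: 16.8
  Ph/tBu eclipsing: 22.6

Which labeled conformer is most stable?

B

A is eclipsed. tBu at 0° is eclipsed with Cl at 0° (14.1); H at 120° is eclipsed with OCH3 at 120° (6.1); Ph at 240° is eclipsed with CH3 at 240° (15.3). Total 35.5 kJ/mol.
B is eclipsed. tBu at 0° is eclipsed with OCH3 at 0° (16.8); H at 120° is eclipsed with CH3 at 120° (5.9); Ph at 240° is eclipsed with Cl at 240° (12.7). Total 35.4 kJ/mol.
B has the lowest total (35.4 kJ/mol).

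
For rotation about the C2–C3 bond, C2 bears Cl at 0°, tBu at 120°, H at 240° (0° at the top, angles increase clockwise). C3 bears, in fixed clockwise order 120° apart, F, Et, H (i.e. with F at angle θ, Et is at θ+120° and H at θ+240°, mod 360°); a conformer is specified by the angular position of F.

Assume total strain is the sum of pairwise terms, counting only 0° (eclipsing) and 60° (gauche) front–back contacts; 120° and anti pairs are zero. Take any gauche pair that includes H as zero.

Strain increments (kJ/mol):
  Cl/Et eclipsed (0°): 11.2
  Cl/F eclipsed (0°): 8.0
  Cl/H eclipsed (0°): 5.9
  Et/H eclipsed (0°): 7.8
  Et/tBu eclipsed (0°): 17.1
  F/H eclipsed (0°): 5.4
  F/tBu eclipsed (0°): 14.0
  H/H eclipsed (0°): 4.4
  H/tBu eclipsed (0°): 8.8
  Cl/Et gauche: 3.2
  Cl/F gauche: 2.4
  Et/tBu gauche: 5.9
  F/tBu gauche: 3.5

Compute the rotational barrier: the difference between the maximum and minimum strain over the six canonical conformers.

22.8 kJ/mol

F at 0° is eclipsed. Cl at 0° is eclipsed with F at 0° (8.0); tBu at 120° is eclipsed with Et at 120° (17.1); H at 240° is eclipsed with H at 240° (4.4). Total 29.5 kJ/mol.
F at 60° is staggered. Cl at 0° is gauche with F at 60° (2.4); tBu at 120° is gauche with F at 60° (3.5); tBu at 120° is gauche with Et at 180° (5.9). Total 11.8 kJ/mol.
F at 120° is eclipsed. Cl at 0° is eclipsed with H at 0° (5.9); tBu at 120° is eclipsed with F at 120° (14.0); H at 240° is eclipsed with Et at 240° (7.8). Total 27.7 kJ/mol.
F at 180° is staggered. Cl at 0° is gauche with Et at 300° (3.2); tBu at 120° is gauche with F at 180° (3.5). Total 6.7 kJ/mol.
F at 240° is eclipsed. Cl at 0° is eclipsed with Et at 0° (11.2); tBu at 120° is eclipsed with H at 120° (8.8); H at 240° is eclipsed with F at 240° (5.4). Total 25.4 kJ/mol.
F at 300° is staggered. Cl at 0° is gauche with F at 300° (2.4); Cl at 0° is gauche with Et at 60° (3.2); tBu at 120° is gauche with Et at 60° (5.9). Total 11.5 kJ/mol.
Max at 0° (29.5 kJ/mol), min at 180° (6.7 kJ/mol); barrier = 22.8 kJ/mol.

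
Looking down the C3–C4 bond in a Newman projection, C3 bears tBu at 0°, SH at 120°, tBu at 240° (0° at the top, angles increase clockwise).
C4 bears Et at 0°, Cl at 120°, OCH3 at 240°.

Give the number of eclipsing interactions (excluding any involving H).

3

Non-H eclipsing pairs: tBu(0°)/Et(0°); SH(120°)/Cl(120°); tBu(240°)/OCH3(240°) — 3 interactions.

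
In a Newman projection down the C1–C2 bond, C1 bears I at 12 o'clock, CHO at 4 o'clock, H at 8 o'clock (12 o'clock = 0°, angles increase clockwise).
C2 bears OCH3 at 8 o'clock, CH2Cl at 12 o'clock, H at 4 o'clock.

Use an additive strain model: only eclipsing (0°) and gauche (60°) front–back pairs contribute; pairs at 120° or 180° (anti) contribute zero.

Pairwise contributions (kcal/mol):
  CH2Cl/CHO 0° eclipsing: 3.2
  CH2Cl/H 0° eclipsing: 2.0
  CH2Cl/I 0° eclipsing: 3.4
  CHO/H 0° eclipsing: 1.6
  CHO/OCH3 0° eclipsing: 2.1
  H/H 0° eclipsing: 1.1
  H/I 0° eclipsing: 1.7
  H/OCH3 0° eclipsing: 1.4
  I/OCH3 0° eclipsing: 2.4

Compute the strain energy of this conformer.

6.4 kcal/mol

This conformer (eclipsed): I–CH2Cl eclipsed, CHO–H eclipsed, H–OCH3 eclipsed; 3.4 + 1.6 + 1.4 = 6.4 kcal/mol.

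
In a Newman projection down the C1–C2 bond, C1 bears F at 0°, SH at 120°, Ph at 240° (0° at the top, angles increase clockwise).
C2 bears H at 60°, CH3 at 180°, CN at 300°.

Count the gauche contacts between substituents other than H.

Non-H gauche pairs: F(0°)/CN(300°); SH(120°)/CH3(180°); Ph(240°)/CH3(180°); Ph(240°)/CN(300°) — 4 interactions.

4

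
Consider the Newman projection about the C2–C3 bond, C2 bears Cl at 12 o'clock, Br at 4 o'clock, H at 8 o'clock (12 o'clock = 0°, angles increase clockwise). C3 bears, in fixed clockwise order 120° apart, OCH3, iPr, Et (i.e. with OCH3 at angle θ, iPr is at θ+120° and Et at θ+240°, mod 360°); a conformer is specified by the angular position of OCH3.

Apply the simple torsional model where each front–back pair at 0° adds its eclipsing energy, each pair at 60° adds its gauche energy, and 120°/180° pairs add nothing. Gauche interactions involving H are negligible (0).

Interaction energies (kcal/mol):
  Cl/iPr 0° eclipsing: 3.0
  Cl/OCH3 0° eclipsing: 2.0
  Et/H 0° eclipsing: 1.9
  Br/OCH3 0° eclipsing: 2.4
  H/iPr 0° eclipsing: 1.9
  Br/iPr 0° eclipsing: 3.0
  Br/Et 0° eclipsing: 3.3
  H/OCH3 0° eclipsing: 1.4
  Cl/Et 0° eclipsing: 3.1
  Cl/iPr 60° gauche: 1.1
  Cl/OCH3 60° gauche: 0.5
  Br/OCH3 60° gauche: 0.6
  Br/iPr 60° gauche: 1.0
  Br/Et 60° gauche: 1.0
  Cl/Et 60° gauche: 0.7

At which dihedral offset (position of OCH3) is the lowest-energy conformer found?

60°

OCH3 at 0° (eclipsed): Cl(0°)/OCH3(0°) eclipsed 2.0; Br(120°)/iPr(120°) eclipsed 3.0; H(240°)/Et(240°) eclipsed 1.9 → 6.9 kcal/mol.
OCH3 at 60° (staggered): Cl(0°)/OCH3(60°) gauche 0.5; Cl(0°)/Et(300°) gauche 0.7; Br(120°)/OCH3(60°) gauche 0.6; Br(120°)/iPr(180°) gauche 1.0 → 2.8 kcal/mol.
OCH3 at 120° (eclipsed): Cl(0°)/Et(0°) eclipsed 3.1; Br(120°)/OCH3(120°) eclipsed 2.4; H(240°)/iPr(240°) eclipsed 1.9 → 7.4 kcal/mol.
OCH3 at 180° (staggered): Cl(0°)/iPr(300°) gauche 1.1; Cl(0°)/Et(60°) gauche 0.7; Br(120°)/OCH3(180°) gauche 0.6; Br(120°)/Et(60°) gauche 1.0 → 3.4 kcal/mol.
OCH3 at 240° (eclipsed): Cl(0°)/iPr(0°) eclipsed 3.0; Br(120°)/Et(120°) eclipsed 3.3; H(240°)/OCH3(240°) eclipsed 1.4 → 7.7 kcal/mol.
OCH3 at 300° (staggered): Cl(0°)/OCH3(300°) gauche 0.5; Cl(0°)/iPr(60°) gauche 1.1; Br(120°)/iPr(60°) gauche 1.0; Br(120°)/Et(180°) gauche 1.0 → 3.6 kcal/mol.
The minimum (2.8 kcal/mol) occurs with OCH3 at 60°.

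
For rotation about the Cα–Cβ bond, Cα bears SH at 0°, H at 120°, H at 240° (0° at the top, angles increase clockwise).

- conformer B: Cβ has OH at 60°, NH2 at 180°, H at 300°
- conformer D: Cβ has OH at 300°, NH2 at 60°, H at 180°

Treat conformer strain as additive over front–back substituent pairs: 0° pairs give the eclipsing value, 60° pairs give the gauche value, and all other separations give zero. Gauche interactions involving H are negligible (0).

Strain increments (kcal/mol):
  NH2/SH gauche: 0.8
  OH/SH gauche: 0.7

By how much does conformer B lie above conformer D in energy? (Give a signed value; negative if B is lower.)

B (staggered): SH–OH gauche; 0.7 = 0.7 kcal/mol.
D (staggered): SH–OH gauche, SH–NH2 gauche; 0.7 + 0.8 = 1.5 kcal/mol.
E(B) − E(D) = 0.7 − 1.5 = -0.8 kcal/mol.

-0.8 kcal/mol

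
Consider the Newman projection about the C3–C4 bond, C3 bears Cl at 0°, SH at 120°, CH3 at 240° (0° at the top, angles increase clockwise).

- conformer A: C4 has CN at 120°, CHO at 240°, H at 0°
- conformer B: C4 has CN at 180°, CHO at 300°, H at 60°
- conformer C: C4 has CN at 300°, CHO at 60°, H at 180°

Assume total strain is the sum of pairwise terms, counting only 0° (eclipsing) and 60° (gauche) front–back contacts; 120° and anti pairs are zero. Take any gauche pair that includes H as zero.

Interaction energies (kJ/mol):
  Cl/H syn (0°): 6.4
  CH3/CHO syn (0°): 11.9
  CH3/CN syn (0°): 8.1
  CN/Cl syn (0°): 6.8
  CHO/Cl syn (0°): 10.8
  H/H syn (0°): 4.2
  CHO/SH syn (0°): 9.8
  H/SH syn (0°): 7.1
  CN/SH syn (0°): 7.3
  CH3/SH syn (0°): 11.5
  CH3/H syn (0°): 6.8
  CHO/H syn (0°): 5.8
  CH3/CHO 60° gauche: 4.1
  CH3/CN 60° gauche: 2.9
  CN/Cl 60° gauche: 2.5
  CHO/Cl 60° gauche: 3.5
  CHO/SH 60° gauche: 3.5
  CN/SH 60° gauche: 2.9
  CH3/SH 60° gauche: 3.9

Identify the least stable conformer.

A (eclipsed): Cl(0°)/H(0°) eclipsed 6.4; SH(120°)/CN(120°) eclipsed 7.3; CH3(240°)/CHO(240°) eclipsed 11.9 → 25.6 kJ/mol.
B (staggered): Cl(0°)/CHO(300°) gauche 3.5; SH(120°)/CN(180°) gauche 2.9; CH3(240°)/CN(180°) gauche 2.9; CH3(240°)/CHO(300°) gauche 4.1 → 13.4 kJ/mol.
C (staggered): Cl(0°)/CN(300°) gauche 2.5; Cl(0°)/CHO(60°) gauche 3.5; SH(120°)/CHO(60°) gauche 3.5; CH3(240°)/CN(300°) gauche 2.9 → 12.4 kJ/mol.
A has the highest total (25.6 kJ/mol).

A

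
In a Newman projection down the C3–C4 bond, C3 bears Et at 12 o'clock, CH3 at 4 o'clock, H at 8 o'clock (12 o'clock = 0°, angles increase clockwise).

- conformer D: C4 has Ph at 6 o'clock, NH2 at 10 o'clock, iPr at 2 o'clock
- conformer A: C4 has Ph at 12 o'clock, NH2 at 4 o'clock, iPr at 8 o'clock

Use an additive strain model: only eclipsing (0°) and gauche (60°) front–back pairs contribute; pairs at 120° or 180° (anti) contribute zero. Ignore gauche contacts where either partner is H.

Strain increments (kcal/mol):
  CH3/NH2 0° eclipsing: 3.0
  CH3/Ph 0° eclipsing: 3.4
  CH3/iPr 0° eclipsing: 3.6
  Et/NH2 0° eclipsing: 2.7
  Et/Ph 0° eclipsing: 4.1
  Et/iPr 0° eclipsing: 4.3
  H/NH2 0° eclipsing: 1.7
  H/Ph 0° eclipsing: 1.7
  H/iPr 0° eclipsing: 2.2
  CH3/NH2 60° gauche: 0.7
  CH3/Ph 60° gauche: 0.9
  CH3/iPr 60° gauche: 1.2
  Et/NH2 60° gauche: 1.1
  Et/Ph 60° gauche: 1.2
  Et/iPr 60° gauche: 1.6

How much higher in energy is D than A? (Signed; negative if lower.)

D (staggered): Et(0°)/NH2(300°) gauche 1.1; Et(0°)/iPr(60°) gauche 1.6; CH3(120°)/Ph(180°) gauche 0.9; CH3(120°)/iPr(60°) gauche 1.2 → 4.8 kcal/mol.
A (eclipsed): Et(0°)/Ph(0°) eclipsed 4.1; CH3(120°)/NH2(120°) eclipsed 3.0; H(240°)/iPr(240°) eclipsed 2.2 → 9.3 kcal/mol.
E(D) − E(A) = 4.8 − 9.3 = -4.5 kcal/mol.

-4.5 kcal/mol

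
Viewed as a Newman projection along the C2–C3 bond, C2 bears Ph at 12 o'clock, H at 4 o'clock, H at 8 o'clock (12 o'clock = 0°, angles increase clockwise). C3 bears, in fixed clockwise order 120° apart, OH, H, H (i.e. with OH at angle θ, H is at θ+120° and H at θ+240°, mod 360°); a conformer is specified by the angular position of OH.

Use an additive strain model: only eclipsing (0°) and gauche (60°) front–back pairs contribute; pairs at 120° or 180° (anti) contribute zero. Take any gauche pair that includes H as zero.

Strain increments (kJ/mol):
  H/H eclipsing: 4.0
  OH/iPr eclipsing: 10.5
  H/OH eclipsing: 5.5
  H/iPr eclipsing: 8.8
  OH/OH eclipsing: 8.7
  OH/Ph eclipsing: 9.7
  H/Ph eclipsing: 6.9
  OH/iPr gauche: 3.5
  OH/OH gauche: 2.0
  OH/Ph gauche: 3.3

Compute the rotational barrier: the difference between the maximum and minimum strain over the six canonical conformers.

OH at 0° (eclipsed): Ph–OH eclipsed, H–H eclipsed, H–H eclipsed; 9.7 + 4.0 + 4.0 = 17.7 kJ/mol.
OH at 60° (staggered): Ph–OH gauche; 3.3 = 3.3 kJ/mol.
OH at 120° (eclipsed): Ph–H eclipsed, H–OH eclipsed, H–H eclipsed; 6.9 + 5.5 + 4.0 = 16.4 kJ/mol.
OH at 180° (staggered): no non-H gauche contacts → 0.0 kJ/mol.
OH at 240° (eclipsed): Ph–H eclipsed, H–H eclipsed, H–OH eclipsed; 6.9 + 4.0 + 5.5 = 16.4 kJ/mol.
OH at 300° (staggered): Ph–OH gauche; 3.3 = 3.3 kJ/mol.
Max at 0° (17.7 kJ/mol), min at 180° (0.0 kJ/mol); barrier = 17.7 kJ/mol.

17.7 kJ/mol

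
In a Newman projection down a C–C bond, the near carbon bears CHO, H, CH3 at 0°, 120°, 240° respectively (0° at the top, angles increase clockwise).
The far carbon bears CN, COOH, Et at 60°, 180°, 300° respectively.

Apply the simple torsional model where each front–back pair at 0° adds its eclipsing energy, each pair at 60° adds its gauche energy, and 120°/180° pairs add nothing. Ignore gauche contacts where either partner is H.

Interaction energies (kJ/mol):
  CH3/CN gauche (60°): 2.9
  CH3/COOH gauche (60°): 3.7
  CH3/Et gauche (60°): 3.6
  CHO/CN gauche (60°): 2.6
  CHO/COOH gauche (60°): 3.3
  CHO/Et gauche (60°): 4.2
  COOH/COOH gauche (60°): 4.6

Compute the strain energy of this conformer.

This conformer (staggered): CHO–CN gauche, CHO–Et gauche, CH3–COOH gauche, CH3–Et gauche; 2.6 + 4.2 + 3.7 + 3.6 = 14.1 kJ/mol.

14.1 kJ/mol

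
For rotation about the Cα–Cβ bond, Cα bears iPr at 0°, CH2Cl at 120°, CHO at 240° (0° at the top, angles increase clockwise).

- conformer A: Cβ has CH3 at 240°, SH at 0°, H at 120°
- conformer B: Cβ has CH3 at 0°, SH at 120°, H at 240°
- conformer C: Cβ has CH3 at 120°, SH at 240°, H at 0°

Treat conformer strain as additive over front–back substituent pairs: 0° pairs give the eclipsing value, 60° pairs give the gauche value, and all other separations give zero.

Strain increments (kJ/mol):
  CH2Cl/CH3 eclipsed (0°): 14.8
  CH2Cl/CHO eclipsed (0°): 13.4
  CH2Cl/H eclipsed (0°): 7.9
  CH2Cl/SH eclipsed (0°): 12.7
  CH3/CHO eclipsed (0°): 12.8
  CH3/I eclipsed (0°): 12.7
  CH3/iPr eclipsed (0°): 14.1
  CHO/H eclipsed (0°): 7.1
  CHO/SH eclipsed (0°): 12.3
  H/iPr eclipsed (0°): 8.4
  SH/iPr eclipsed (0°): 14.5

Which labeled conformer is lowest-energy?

A is eclipsed. iPr at 0° is eclipsed with SH at 0° (14.5); CH2Cl at 120° is eclipsed with H at 120° (7.9); CHO at 240° is eclipsed with CH3 at 240° (12.8). Total 35.2 kJ/mol.
B is eclipsed. iPr at 0° is eclipsed with CH3 at 0° (14.1); CH2Cl at 120° is eclipsed with SH at 120° (12.7); CHO at 240° is eclipsed with H at 240° (7.1). Total 33.9 kJ/mol.
C is eclipsed. iPr at 0° is eclipsed with H at 0° (8.4); CH2Cl at 120° is eclipsed with CH3 at 120° (14.8); CHO at 240° is eclipsed with SH at 240° (12.3). Total 35.5 kJ/mol.
B has the lowest total (33.9 kJ/mol).

B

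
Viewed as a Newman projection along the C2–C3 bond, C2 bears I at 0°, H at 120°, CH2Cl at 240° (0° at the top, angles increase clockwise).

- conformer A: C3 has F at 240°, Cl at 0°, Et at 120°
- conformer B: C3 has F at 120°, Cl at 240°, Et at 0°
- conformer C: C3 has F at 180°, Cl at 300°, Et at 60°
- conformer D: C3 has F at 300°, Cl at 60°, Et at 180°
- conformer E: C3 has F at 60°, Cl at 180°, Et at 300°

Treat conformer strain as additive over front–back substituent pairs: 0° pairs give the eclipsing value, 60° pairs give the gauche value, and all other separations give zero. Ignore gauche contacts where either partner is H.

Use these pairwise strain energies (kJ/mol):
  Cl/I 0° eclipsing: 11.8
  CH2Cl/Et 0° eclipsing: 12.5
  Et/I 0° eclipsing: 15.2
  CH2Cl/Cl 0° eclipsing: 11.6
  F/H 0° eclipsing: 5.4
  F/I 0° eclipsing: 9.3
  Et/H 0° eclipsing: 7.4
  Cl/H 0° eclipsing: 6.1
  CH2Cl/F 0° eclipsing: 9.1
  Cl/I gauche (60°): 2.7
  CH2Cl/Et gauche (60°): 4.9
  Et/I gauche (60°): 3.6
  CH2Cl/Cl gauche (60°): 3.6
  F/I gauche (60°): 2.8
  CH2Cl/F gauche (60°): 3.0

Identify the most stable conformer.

A is eclipsed. I at 0° is eclipsed with Cl at 0° (11.8); H at 120° is eclipsed with Et at 120° (7.4); CH2Cl at 240° is eclipsed with F at 240° (9.1). Total 28.3 kJ/mol.
B is eclipsed. I at 0° is eclipsed with Et at 0° (15.2); H at 120° is eclipsed with F at 120° (5.4); CH2Cl at 240° is eclipsed with Cl at 240° (11.6). Total 32.2 kJ/mol.
C is staggered. I at 0° is gauche with Cl at 300° (2.7); I at 0° is gauche with Et at 60° (3.6); CH2Cl at 240° is gauche with F at 180° (3.0); CH2Cl at 240° is gauche with Cl at 300° (3.6). Total 12.9 kJ/mol.
D is staggered. I at 0° is gauche with F at 300° (2.8); I at 0° is gauche with Cl at 60° (2.7); CH2Cl at 240° is gauche with F at 300° (3.0); CH2Cl at 240° is gauche with Et at 180° (4.9). Total 13.4 kJ/mol.
E is staggered. I at 0° is gauche with F at 60° (2.8); I at 0° is gauche with Et at 300° (3.6); CH2Cl at 240° is gauche with Cl at 180° (3.6); CH2Cl at 240° is gauche with Et at 300° (4.9). Total 14.9 kJ/mol.
C has the lowest total (12.9 kJ/mol).

C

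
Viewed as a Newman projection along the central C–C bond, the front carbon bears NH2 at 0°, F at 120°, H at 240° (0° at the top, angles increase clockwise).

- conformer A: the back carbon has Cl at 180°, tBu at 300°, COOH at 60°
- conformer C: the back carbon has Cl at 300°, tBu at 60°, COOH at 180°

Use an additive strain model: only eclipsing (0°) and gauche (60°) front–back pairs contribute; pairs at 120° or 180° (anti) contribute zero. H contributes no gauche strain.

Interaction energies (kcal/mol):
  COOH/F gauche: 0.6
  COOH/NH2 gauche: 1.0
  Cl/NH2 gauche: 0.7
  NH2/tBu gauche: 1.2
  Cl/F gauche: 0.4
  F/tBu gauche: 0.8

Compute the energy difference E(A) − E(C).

-0.1 kcal/mol

A (staggered): NH2–tBu gauche, NH2–COOH gauche, F–Cl gauche, F–COOH gauche; 1.2 + 1.0 + 0.4 + 0.6 = 3.2 kcal/mol.
C (staggered): NH2–Cl gauche, NH2–tBu gauche, F–tBu gauche, F–COOH gauche; 0.7 + 1.2 + 0.8 + 0.6 = 3.3 kcal/mol.
E(A) − E(C) = 3.2 − 3.3 = -0.1 kcal/mol.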